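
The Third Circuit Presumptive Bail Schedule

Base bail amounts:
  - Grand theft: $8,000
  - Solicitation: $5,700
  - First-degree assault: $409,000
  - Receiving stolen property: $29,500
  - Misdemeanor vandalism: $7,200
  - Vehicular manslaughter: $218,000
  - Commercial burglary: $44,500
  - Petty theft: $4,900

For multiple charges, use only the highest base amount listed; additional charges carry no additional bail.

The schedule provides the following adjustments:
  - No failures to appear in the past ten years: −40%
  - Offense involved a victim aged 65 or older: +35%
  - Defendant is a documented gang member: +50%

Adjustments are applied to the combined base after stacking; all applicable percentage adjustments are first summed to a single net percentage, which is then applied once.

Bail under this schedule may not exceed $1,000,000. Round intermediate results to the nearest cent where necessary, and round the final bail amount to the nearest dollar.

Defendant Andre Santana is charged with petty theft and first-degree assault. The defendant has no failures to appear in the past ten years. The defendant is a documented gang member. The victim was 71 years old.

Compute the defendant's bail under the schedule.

$593,050

Base amounts from the schedule: petty theft $4,900; first-degree assault $409,000.
Stacking rule: use the highest base only. Highest is first-degree assault at $409,000. Combined base = $409,000.
Net percentage adjustment: −40% +35% +50% = +45%. $409,000 × 1.45 = $593,050.
$593,050 is within the $1,000,000 maximum.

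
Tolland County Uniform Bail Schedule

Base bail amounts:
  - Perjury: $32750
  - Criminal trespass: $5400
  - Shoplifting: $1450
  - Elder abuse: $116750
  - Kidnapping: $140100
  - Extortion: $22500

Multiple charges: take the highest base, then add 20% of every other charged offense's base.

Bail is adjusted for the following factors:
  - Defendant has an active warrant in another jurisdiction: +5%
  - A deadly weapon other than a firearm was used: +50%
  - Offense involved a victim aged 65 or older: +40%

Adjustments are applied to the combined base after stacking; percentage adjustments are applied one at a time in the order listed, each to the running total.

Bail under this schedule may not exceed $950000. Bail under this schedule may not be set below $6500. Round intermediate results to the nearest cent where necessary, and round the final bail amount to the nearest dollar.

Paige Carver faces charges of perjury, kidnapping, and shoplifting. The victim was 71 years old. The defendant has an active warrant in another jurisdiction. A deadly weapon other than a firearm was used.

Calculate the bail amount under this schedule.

$324003

Base amounts from the schedule: perjury $32750; kidnapping $140100; shoplifting $1450.
Stacking rule: highest base plus 20% of each additional charge. Highest is kidnapping at $140100. Additional: $32750 × 20% = $6550; $1450 × 20% = $290. Combined base = $140100 + $6840 = $146940.
Defendant has an active warrant in another jurisdiction (+5%): $146940 × 1.05 = $154287.
A deadly weapon other than a firearm was used (+50%): $154287 × 1.5 = $231430.50.
Offense involved a victim aged 65 or older (+40%): $231430.50 × 1.4 = $324002.70.
$324002.70 is within the $950000 maximum.
$324002.70 is at or above the $6500 minimum.
Rounded to the nearest dollar: $324003.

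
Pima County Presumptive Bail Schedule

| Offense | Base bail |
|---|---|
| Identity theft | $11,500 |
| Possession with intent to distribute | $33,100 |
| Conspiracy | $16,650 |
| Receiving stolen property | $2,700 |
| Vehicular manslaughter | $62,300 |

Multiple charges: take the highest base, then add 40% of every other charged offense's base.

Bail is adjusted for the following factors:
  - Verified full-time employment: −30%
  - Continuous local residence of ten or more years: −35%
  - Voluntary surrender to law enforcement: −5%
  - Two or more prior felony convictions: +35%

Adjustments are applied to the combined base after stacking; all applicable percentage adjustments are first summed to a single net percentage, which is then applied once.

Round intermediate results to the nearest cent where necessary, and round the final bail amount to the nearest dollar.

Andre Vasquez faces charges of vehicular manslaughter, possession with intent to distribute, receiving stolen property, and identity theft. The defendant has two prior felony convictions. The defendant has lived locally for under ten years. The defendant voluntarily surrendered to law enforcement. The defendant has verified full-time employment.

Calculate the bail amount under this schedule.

$81,220

Base amounts from the schedule: vehicular manslaughter $62,300; possession with intent to distribute $33,100; receiving stolen property $2,700; identity theft $11,500.
Stacking rule: highest base plus 40% of each additional charge. Highest is vehicular manslaughter at $62,300. Additional: $33,100 × 40% = $13,240; $2,700 × 40% = $1,080; $11,500 × 40% = $4,600. Combined base = $62,300 + $18,920 = $81,220.
Net percentage adjustment: −30% −5% +35% = +0%. $81,220 × 1 = $81,220.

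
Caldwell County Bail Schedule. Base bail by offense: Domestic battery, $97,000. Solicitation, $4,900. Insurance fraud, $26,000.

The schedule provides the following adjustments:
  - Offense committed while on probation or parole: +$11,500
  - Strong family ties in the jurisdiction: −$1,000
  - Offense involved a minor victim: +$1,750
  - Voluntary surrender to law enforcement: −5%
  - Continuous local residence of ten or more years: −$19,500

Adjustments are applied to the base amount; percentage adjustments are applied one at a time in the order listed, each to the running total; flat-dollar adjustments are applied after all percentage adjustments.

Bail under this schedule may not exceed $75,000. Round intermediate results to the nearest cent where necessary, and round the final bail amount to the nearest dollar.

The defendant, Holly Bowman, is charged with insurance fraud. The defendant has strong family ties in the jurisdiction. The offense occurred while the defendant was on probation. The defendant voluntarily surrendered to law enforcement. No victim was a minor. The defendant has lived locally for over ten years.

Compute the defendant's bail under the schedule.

$15,700

Base amounts from the schedule: insurance fraud $26,000.
Single charge. Combined base = $26,000.
Voluntary surrender to law enforcement (−5%): $26,000 × 0.95 = $24,700.
Offense committed while on probation or parole (+$11,500 flat): $24,700 + $11,500 = $36,200.
Strong family ties in the jurisdiction (−$1,000 flat): $36,200 − $1,000 = $35,200.
Continuous local residence of ten or more years (−$19,500 flat): $35,200 − $19,500 = $15,700.
$15,700 is within the $75,000 maximum.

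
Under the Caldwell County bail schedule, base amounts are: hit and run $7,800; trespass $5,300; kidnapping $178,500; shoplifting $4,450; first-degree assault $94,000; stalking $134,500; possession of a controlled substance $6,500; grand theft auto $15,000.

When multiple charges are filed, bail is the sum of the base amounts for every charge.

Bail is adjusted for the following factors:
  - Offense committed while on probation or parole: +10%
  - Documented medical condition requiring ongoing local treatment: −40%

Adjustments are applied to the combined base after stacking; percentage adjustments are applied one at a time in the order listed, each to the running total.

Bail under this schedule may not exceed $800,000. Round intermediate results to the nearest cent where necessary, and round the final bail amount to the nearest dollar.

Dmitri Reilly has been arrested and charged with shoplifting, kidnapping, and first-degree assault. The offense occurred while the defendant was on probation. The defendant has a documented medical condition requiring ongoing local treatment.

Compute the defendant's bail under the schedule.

Base amounts from the schedule: shoplifting $4,450; kidnapping $178,500; first-degree assault $94,000.
Stacking rule: sum of all bases. $4,450 + $178,500 + $94,000 = $276,950.
Offense committed while on probation or parole (+10%): $276,950 × 1.1 = $304,645.
Documented medical condition requiring ongoing local treatment (−40%): $304,645 × 0.6 = $182,787.
$182,787 is within the $800,000 maximum.

$182,787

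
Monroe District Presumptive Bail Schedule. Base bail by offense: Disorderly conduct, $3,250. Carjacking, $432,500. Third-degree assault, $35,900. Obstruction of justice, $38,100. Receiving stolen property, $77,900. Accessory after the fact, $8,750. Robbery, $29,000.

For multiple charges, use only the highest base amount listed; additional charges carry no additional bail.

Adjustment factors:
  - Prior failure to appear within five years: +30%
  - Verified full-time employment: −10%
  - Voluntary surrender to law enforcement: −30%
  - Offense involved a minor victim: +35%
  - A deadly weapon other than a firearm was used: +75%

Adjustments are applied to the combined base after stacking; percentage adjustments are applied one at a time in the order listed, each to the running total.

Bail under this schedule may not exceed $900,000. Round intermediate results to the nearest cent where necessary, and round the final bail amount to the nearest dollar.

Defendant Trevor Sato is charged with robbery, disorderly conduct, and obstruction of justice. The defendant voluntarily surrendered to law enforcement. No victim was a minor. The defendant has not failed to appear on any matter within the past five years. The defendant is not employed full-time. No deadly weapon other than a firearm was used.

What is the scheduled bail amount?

$26,670

Base amounts from the schedule: robbery $29,000; disorderly conduct $3,250; obstruction of justice $38,100.
Stacking rule: use the highest base only. Highest is obstruction of justice at $38,100. Combined base = $38,100.
Voluntary surrender to law enforcement (−30%): $38,100 × 0.7 = $26,670.
$26,670 is within the $900,000 maximum.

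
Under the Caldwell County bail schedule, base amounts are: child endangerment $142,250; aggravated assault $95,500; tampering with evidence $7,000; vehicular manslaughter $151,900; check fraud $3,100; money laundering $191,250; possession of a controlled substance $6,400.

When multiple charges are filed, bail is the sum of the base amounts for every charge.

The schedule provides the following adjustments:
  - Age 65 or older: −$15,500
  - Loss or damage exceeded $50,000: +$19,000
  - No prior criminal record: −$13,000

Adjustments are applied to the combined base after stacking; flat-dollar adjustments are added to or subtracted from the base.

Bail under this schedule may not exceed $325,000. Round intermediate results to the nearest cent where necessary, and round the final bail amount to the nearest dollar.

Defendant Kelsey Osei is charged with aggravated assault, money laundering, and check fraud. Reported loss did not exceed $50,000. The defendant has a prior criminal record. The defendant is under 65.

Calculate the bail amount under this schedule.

Base amounts from the schedule: aggravated assault $95,500; money laundering $191,250; check fraud $3,100.
Stacking rule: sum of all bases. $95,500 + $191,250 + $3,100 = $289,850.
No adjustment factors apply to this defendant.
$289,850 is within the $325,000 maximum.

$289,850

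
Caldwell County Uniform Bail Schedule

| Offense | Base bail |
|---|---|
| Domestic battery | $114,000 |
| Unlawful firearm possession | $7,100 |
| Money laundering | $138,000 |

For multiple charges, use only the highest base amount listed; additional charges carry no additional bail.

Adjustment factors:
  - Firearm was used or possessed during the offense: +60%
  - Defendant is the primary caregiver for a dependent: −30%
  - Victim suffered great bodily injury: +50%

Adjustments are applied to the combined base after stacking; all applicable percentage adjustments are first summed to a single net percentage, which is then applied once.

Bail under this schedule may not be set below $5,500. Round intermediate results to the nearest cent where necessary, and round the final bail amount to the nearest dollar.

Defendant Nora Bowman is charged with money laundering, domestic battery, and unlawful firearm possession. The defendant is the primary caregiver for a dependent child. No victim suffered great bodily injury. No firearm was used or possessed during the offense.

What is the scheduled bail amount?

Base amounts from the schedule: money laundering $138,000; domestic battery $114,000; unlawful firearm possession $7,100.
Stacking rule: use the highest base only. Highest is money laundering at $138,000. Combined base = $138,000.
Defendant is the primary caregiver for a dependent (−30%): $138,000 × 0.7 = $96,600.
$96,600 is at or above the $5,500 minimum.

$96,600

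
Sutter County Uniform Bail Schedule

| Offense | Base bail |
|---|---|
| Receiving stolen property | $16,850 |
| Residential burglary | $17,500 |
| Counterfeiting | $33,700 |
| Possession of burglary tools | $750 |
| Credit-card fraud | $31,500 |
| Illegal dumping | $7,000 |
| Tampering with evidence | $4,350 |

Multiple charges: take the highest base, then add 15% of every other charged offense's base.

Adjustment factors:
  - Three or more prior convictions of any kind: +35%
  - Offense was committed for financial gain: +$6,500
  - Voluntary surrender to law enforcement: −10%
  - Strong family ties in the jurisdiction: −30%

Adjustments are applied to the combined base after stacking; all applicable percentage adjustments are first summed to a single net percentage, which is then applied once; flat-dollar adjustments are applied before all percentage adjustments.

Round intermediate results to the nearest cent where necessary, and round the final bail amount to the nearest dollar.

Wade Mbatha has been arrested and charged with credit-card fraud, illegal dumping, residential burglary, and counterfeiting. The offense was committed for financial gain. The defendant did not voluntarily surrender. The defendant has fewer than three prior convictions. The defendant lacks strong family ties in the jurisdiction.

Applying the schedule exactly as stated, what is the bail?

$48,600

Base amounts from the schedule: credit-card fraud $31,500; illegal dumping $7,000; residential burglary $17,500; counterfeiting $33,700.
Stacking rule: highest base plus 15% of each additional charge. Highest is counterfeiting at $33,700. Additional: $31,500 × 15% = $4,725; $7,000 × 15% = $1,050; $17,500 × 15% = $2,625. Combined base = $33,700 + $8,400 = $42,100.
Offense was committed for financial gain (+$6,500 flat): $42,100 + $6,500 = $48,600.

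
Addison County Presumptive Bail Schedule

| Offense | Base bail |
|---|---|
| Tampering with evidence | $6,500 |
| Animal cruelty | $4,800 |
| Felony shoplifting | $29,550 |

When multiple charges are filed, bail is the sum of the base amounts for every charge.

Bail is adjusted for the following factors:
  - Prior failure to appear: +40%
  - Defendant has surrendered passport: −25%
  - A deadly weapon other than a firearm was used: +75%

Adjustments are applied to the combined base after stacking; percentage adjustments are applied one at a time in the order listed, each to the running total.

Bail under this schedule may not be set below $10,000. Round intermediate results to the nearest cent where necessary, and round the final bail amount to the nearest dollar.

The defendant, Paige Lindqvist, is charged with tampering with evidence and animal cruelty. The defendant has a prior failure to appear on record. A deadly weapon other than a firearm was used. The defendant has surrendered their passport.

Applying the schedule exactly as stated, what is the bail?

Base amounts from the schedule: tampering with evidence $6,500; animal cruelty $4,800.
Stacking rule: sum of all bases. $6,500 + $4,800 = $11,300.
Prior failure to appear (+40%): $11,300 × 1.4 = $15,820.
Defendant has surrendered passport (−25%): $15,820 × 0.75 = $11,865.
A deadly weapon other than a firearm was used (+75%): $11,865 × 1.75 = $20,763.75.
$20,763.75 is at or above the $10,000 minimum.
Rounded to the nearest dollar: $20,764.

$20,764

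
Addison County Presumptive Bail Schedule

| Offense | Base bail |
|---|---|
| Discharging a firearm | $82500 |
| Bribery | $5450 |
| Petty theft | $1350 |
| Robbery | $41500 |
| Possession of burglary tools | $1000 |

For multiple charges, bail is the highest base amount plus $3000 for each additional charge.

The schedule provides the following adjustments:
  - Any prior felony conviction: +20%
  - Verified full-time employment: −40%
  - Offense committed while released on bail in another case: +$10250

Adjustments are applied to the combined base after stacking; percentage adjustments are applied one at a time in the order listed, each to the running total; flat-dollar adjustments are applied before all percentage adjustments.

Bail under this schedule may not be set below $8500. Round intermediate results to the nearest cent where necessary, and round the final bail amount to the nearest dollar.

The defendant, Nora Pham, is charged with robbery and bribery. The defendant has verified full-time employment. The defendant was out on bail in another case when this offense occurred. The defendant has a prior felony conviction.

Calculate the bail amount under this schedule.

Base amounts from the schedule: robbery $41500; bribery $5450.
Stacking rule: highest base plus $3000 per additional charge. Highest is robbery at $41500; 1 additional charge → +$3000. Combined base = $44500.
Offense committed while released on bail in another case (+$10250 flat): $44500 + $10250 = $54750.
Any prior felony conviction (+20%): $54750 × 1.2 = $65700.
Verified full-time employment (−40%): $65700 × 0.6 = $39420.
$39420 is at or above the $8500 minimum.

$39420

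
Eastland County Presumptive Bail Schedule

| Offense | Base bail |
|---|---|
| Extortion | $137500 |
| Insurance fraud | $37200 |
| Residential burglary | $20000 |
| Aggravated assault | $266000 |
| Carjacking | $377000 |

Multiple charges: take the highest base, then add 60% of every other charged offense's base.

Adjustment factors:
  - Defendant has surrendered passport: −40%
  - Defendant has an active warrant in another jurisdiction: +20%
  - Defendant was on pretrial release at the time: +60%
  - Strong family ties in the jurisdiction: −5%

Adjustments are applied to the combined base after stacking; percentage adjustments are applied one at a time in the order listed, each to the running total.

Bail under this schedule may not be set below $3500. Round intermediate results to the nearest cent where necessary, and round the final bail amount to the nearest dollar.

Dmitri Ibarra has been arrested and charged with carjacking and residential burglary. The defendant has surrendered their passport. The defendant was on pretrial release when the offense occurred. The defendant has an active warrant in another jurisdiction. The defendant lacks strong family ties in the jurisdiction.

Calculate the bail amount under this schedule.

$448128

Base amounts from the schedule: carjacking $377000; residential burglary $20000.
Stacking rule: highest base plus 60% of each additional charge. Highest is carjacking at $377000. Additional: $20000 × 60% = $12000. Combined base = $377000 + $12000 = $389000.
Defendant has surrendered passport (−40%): $389000 × 0.6 = $233400.
Defendant has an active warrant in another jurisdiction (+20%): $233400 × 1.2 = $280080.
Defendant was on pretrial release at the time (+60%): $280080 × 1.6 = $448128.
$448128 is at or above the $3500 minimum.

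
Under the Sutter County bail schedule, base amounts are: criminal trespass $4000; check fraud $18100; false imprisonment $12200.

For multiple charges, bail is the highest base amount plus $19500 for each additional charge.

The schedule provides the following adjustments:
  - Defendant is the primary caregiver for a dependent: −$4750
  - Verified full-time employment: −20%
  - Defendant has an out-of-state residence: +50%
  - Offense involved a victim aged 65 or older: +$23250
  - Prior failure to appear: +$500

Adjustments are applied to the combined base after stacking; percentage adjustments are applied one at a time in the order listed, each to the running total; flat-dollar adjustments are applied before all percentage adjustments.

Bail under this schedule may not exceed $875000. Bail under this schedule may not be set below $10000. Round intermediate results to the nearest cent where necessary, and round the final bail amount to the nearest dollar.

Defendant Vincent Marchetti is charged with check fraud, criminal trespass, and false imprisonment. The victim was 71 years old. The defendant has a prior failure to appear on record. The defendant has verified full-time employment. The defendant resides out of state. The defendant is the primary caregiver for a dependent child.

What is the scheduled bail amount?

Base amounts from the schedule: check fraud $18100; criminal trespass $4000; false imprisonment $12200.
Stacking rule: highest base plus $19500 per additional charge. Highest is check fraud at $18100; 2 additional charges → +$39000. Combined base = $57100.
Defendant is the primary caregiver for a dependent (−$4750 flat): $57100 − $4750 = $52350.
Offense involved a victim aged 65 or older (+$23250 flat): $52350 + $23250 = $75600.
Prior failure to appear (+$500 flat): $75600 + $500 = $76100.
Verified full-time employment (−20%): $76100 × 0.8 = $60880.
Defendant has an out-of-state residence (+50%): $60880 × 1.5 = $91320.
$91320 is within the $875000 maximum.
$91320 is at or above the $10000 minimum.

$91320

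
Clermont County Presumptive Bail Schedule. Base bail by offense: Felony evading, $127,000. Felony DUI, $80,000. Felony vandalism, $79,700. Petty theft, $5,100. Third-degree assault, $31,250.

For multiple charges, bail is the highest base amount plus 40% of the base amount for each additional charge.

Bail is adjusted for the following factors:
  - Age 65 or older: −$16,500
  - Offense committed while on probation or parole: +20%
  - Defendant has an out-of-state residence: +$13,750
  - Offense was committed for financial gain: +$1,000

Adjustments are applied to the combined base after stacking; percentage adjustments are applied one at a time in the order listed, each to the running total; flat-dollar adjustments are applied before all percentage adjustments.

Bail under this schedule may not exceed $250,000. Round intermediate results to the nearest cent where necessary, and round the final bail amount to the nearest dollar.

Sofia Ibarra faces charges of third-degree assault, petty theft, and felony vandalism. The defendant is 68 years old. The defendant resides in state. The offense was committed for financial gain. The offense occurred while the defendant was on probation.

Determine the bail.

Base amounts from the schedule: third-degree assault $31,250; petty theft $5,100; felony vandalism $79,700.
Stacking rule: highest base plus 40% of each additional charge. Highest is felony vandalism at $79,700. Additional: $31,250 × 40% = $12,500; $5,100 × 40% = $2,040. Combined base = $79,700 + $14,540 = $94,240.
Age 65 or older (−$16,500 flat): $94,240 − $16,500 = $77,740.
Offense was committed for financial gain (+$1,000 flat): $77,740 + $1,000 = $78,740.
Offense committed while on probation or parole (+20%): $78,740 × 1.2 = $94,488.
$94,488 is within the $250,000 maximum.

$94,488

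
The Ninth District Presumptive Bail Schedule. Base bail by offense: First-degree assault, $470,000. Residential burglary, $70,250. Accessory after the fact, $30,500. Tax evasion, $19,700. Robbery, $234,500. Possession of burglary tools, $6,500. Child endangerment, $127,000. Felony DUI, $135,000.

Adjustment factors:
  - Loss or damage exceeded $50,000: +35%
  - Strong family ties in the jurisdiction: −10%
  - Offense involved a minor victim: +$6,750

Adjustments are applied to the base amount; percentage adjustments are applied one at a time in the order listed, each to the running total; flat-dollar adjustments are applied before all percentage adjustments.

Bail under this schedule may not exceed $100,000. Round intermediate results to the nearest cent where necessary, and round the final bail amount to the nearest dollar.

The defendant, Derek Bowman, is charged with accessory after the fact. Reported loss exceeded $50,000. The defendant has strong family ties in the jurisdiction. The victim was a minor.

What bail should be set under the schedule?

Base amounts from the schedule: accessory after the fact $30,500.
Single charge. Combined base = $30,500.
Offense involved a minor victim (+$6,750 flat): $30,500 + $6,750 = $37,250.
Loss or damage exceeded $50,000 (+35%): $37,250 × 1.35 = $50,287.50.
Strong family ties in the jurisdiction (−10%): $50,287.50 × 0.9 = $45,258.75.
$45,258.75 is within the $100,000 maximum.
Rounded to the nearest dollar: $45,259.

$45,259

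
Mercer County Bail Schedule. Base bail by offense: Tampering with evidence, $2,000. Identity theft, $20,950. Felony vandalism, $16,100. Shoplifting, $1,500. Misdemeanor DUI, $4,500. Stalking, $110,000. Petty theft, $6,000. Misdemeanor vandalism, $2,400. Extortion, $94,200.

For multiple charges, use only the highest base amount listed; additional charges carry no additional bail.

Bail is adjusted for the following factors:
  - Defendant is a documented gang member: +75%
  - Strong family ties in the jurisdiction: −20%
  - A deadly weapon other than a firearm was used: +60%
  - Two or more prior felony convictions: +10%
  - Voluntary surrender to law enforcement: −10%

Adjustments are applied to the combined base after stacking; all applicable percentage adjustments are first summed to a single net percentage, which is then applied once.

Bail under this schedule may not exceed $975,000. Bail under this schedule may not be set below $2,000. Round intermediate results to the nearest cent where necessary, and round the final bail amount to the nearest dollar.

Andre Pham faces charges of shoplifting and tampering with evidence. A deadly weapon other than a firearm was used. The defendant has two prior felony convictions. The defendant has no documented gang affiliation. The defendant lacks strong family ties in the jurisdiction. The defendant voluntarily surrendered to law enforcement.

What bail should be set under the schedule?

$3,200

Base amounts from the schedule: shoplifting $1,500; tampering with evidence $2,000.
Stacking rule: use the highest base only. Highest is tampering with evidence at $2,000. Combined base = $2,000.
Net percentage adjustment: +60% +10% −10% = +60%. $2,000 × 1.6 = $3,200.
$3,200 is within the $975,000 maximum.
$3,200 is at or above the $2,000 minimum.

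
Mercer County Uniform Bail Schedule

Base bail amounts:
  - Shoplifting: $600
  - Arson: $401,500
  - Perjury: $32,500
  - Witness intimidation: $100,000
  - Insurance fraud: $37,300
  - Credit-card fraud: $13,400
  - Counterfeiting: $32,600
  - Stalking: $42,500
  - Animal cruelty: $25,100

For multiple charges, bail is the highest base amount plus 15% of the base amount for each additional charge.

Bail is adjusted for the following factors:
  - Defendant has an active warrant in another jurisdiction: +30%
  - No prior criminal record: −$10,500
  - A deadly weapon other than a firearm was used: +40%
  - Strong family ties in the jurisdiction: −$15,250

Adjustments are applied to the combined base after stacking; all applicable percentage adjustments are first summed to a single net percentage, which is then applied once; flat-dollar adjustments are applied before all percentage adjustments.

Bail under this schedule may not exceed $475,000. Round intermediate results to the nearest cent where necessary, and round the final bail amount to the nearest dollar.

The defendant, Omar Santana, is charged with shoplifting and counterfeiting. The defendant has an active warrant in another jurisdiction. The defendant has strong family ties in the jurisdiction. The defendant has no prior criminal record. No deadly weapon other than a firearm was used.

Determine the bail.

$9,022

Base amounts from the schedule: shoplifting $600; counterfeiting $32,600.
Stacking rule: highest base plus 15% of each additional charge. Highest is counterfeiting at $32,600. Additional: $600 × 15% = $90. Combined base = $32,600 + $90 = $32,690.
No prior criminal record (−$10,500 flat): $32,690 − $10,500 = $22,190.
Strong family ties in the jurisdiction (−$15,250 flat): $22,190 − $15,250 = $6,940.
Defendant has an active warrant in another jurisdiction (+30%): $6,940 × 1.3 = $9,022.
$9,022 is within the $475,000 maximum.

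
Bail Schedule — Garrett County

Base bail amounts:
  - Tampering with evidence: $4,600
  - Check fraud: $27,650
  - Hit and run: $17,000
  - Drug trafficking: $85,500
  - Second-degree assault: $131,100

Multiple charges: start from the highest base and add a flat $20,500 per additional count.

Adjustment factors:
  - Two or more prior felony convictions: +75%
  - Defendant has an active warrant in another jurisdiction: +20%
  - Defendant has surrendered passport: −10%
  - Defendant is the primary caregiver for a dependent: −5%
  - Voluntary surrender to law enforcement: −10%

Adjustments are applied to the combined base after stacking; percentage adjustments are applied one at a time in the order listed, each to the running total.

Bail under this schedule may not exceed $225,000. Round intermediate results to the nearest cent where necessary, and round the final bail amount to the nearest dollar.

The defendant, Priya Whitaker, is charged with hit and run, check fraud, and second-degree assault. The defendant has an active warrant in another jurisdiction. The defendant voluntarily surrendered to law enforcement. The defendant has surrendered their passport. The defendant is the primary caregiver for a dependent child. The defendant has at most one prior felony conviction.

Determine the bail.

Base amounts from the schedule: hit and run $17,000; check fraud $27,650; second-degree assault $131,100.
Stacking rule: highest base plus $20,500 per additional charge. Highest is second-degree assault at $131,100; 2 additional charges → +$41,000. Combined base = $172,100.
Defendant has an active warrant in another jurisdiction (+20%): $172,100 × 1.2 = $206,520.
Defendant has surrendered passport (−10%): $206,520 × 0.9 = $185,868.
Defendant is the primary caregiver for a dependent (−5%): $185,868 × 0.95 = $176,574.60.
Voluntary surrender to law enforcement (−10%): $176,574.60 × 0.9 = $158,917.14.
$158,917.14 is within the $225,000 maximum.
Rounded to the nearest dollar: $158,917.

$158,917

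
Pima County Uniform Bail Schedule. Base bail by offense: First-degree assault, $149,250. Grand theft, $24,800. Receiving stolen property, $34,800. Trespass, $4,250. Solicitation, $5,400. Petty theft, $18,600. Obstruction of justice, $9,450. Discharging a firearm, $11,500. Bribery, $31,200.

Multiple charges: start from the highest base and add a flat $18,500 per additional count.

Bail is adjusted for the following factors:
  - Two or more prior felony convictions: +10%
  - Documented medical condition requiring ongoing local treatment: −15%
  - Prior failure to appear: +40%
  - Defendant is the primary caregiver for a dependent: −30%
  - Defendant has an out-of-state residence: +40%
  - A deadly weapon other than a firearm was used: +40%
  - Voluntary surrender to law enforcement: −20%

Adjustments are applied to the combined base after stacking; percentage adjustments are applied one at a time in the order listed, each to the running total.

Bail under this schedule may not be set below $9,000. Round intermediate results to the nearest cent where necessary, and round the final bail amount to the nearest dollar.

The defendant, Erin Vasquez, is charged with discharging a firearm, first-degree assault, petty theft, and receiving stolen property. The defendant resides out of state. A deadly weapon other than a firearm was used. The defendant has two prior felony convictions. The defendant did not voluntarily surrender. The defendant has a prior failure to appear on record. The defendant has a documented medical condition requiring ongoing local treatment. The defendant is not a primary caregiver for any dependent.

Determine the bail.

$525,315

Base amounts from the schedule: discharging a firearm $11,500; first-degree assault $149,250; petty theft $18,600; receiving stolen property $34,800.
Stacking rule: highest base plus $18,500 per additional charge. Highest is first-degree assault at $149,250; 3 additional charges → +$55,500. Combined base = $204,750.
Two or more prior felony convictions (+10%): $204,750 × 1.1 = $225,225.
Documented medical condition requiring ongoing local treatment (−15%): $225,225 × 0.85 = $191,441.25.
Prior failure to appear (+40%): $191,441.25 × 1.4 = $268,017.75.
Defendant has an out-of-state residence (+40%): $268,017.75 × 1.4 = $375,224.85.
A deadly weapon other than a firearm was used (+40%): $375,224.85 × 1.4 = $525,314.79.
$525,314.79 is at or above the $9,000 minimum.
Rounded to the nearest dollar: $525,315.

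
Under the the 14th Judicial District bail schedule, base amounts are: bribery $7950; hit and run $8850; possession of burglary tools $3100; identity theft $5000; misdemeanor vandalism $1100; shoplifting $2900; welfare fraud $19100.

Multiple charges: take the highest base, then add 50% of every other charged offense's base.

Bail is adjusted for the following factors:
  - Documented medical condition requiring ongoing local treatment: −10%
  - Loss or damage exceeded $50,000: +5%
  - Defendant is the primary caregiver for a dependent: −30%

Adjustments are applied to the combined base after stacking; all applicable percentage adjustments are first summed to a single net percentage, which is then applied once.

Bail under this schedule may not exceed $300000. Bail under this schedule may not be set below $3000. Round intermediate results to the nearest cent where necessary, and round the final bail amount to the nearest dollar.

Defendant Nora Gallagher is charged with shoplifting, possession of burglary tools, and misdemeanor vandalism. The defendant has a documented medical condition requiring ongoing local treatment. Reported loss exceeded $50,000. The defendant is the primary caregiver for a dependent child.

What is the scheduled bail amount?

Base amounts from the schedule: shoplifting $2900; possession of burglary tools $3100; misdemeanor vandalism $1100.
Stacking rule: highest base plus 50% of each additional charge. Highest is possession of burglary tools at $3100. Additional: $2900 × 50% = $1450; $1100 × 50% = $550. Combined base = $3100 + $2000 = $5100.
Net percentage adjustment: −10% +5% −30% = −35%. $5100 × 0.65 = $3315.
$3315 is within the $300000 maximum.
$3315 is at or above the $3000 minimum.

$3315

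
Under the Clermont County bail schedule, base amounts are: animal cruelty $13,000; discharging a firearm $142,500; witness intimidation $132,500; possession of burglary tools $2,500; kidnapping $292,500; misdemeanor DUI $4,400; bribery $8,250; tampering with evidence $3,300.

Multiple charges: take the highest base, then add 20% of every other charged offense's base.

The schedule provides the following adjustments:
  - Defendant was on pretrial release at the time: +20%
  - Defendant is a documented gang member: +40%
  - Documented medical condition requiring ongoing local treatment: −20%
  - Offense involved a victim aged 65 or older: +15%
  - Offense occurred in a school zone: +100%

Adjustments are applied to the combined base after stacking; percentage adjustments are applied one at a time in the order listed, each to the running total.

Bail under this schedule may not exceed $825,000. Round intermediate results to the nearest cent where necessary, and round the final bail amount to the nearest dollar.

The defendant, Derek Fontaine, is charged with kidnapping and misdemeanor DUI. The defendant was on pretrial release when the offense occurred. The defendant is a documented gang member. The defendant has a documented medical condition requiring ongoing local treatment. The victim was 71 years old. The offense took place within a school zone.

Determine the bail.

Base amounts from the schedule: kidnapping $292,500; misdemeanor DUI $4,400.
Stacking rule: highest base plus 20% of each additional charge. Highest is kidnapping at $292,500. Additional: $4,400 × 20% = $880. Combined base = $292,500 + $880 = $293,380.
Defendant was on pretrial release at the time (+20%): $293,380 × 1.2 = $352,056.
Defendant is a documented gang member (+40%): $352,056 × 1.4 = $492,878.40.
Documented medical condition requiring ongoing local treatment (−20%): $492,878.40 × 0.8 = $394,302.72.
Offense involved a victim aged 65 or older (+15%): $394,302.72 × 1.15 = $453,448.13.
Offense occurred in a school zone (+100%): $453,448.13 × 2 = $906,896.26.
Result $906,896.26 exceeds the maximum of $825,000; bail is capped at $825,000.

$825,000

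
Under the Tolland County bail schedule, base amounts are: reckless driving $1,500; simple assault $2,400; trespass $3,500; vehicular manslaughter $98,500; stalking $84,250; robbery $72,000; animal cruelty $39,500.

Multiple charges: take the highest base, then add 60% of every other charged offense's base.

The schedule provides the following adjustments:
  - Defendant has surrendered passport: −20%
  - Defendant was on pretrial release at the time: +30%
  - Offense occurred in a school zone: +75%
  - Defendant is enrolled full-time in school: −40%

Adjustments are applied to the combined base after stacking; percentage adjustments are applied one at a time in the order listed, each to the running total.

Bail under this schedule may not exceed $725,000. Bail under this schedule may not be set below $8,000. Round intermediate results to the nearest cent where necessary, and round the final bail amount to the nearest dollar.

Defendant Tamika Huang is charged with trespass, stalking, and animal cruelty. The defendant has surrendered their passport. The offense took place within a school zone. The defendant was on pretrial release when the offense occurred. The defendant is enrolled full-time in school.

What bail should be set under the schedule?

$120,175

Base amounts from the schedule: trespass $3,500; stalking $84,250; animal cruelty $39,500.
Stacking rule: highest base plus 60% of each additional charge. Highest is stalking at $84,250. Additional: $3,500 × 60% = $2,100; $39,500 × 60% = $23,700. Combined base = $84,250 + $25,800 = $110,050.
Defendant has surrendered passport (−20%): $110,050 × 0.8 = $88,040.
Defendant was on pretrial release at the time (+30%): $88,040 × 1.3 = $114,452.
Offense occurred in a school zone (+75%): $114,452 × 1.75 = $200,291.
Defendant is enrolled full-time in school (−40%): $200,291 × 0.6 = $120,174.60.
$120,174.60 is within the $725,000 maximum.
$120,174.60 is at or above the $8,000 minimum.
Rounded to the nearest dollar: $120,175.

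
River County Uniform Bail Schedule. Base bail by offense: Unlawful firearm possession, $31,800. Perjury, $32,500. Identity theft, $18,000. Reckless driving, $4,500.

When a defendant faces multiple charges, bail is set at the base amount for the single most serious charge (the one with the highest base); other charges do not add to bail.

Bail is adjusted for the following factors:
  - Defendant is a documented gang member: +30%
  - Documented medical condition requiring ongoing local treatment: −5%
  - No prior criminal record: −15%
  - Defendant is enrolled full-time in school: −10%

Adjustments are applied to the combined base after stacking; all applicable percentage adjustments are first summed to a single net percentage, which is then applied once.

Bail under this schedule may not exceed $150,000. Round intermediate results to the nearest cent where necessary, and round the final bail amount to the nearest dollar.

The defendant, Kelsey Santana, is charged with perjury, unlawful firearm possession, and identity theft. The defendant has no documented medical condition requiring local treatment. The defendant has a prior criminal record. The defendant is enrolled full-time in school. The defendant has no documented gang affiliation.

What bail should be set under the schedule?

Base amounts from the schedule: perjury $32,500; unlawful firearm possession $31,800; identity theft $18,000.
Stacking rule: use the highest base only. Highest is perjury at $32,500. Combined base = $32,500.
Defendant is enrolled full-time in school (−10%): $32,500 × 0.9 = $29,250.
$29,250 is within the $150,000 maximum.

$29,250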